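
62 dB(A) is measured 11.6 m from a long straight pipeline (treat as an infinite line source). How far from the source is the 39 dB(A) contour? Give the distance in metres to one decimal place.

2314.5 m

The 23.0 dB drop corresponds to a distance ratio of 10^(23.0/10) for a line source.
r₂ = 11.6·10^((62−39)/10) = 11.6·10^(23.0/10) = 2314.50 m.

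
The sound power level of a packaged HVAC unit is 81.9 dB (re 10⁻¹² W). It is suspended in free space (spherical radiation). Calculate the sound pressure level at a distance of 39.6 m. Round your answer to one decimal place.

39.0 dB

Free-field spherical radiation: L_p = L_w − 10·log₁₀(4π·r²), r = 39.6 m.
4π·r² = 1.971e+04 m², 10·log₁₀ of that is 42.946 dB.
L_p = 81.9 − 42.946 = 38.95 dB.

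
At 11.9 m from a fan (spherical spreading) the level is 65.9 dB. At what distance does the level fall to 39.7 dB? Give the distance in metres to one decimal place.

For a point source L₁ − L₂ = 20·log₁₀(r₂/r₁), so r₂ = r₁·10^((L₁−L₂)/20).
r₂ = 11.9·10^((65.9−39.7)/20) = 11.9·10^(26.2/20) = 242.97 m.

243.0 m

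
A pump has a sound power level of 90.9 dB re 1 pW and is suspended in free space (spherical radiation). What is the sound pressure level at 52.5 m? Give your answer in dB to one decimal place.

45.5 dB

Free-field spherical radiation: L_p = L_w − 10·log₁₀(4π·r²), r = 52.5 m.
4π·r² = 3.464e+04 m², 10·log₁₀ of that is 45.395 dB.
L_p = 90.9 − 45.395 = 45.50 dB.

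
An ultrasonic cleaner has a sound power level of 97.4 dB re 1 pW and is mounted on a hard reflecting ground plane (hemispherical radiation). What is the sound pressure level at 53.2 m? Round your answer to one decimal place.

The power spreads over a hemisphere of area 2π·r², so L_p = L_w − 10·log₁₀(2π·r²).
2π·r² = 1.778e+04 m², 10·log₁₀ of that is 42.500 dB.
L_p = 97.4 − 42.500 = 54.90 dB.

54.9 dB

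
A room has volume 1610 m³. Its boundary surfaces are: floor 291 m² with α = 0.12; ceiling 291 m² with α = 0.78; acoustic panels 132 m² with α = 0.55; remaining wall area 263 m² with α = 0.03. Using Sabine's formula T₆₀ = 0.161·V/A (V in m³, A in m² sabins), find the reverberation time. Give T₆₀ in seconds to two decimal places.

Total absorption A = 291·0.12 + 291·0.78 + 132·0.55 + 263·0.03 = 342.39 m² sabins.
T₆₀ = 0.161·V/A = 0.161·1610/342.39 = 0.757 s.

0.76 s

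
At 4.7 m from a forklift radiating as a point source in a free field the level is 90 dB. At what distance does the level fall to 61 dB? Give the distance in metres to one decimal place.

For a point source L₁ − L₂ = 20·log₁₀(r₂/r₁), so r₂ = r₁·10^((L₁−L₂)/20).
r₂ = 4.7·10^((90−61)/20) = 4.7·10^(29.0/20) = 132.46 m.

132.5 m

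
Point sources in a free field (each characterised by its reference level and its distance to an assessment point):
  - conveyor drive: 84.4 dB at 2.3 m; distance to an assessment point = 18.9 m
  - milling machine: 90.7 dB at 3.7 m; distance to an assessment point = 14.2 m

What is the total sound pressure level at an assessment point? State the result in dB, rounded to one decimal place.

79.2 dB

Propagate each source to the receiver with L = L_ref − 20·log₁₀(r/r_ref), then add intensities.
conveyor drive: 84.4 − 20·log₁₀(18.9/2.3) = 84.4 − 18.29 = 66.11 dB.
milling machine: 90.7 − 20·log₁₀(14.2/3.7) = 90.7 − 11.68 = 79.02 dB.
Σ 10^(L/10) = 8.385e+07 → L_total = 10·log₁₀(8.385e+07) = 79.23 dB.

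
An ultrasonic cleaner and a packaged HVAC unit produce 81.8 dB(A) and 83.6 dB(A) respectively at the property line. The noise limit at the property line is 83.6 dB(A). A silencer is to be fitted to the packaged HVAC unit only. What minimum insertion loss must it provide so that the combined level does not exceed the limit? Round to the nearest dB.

The untreated sources together contribute 10^(81.8/10) = 1.514e+08, i.e. 81.80 dB(A).
The limit corresponds to 10^(83.6/10) = 2.291e+08; subtracting the fixed part leaves 7.773e+07 for the packaged HVAC unit, i.e. 78.91 dB(A).
So the packaged HVAC unit must be reduced from 83.6 to 78.91 dB(A): IL = 4.69 dB.

5 dB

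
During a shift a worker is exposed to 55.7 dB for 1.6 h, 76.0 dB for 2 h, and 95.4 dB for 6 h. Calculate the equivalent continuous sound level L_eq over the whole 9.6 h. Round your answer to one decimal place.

93.4 dB

L_eq = 10·log₁₀[(1/T)·Σ tᵢ·10^(Lᵢ/10)] with T = 9.6 h.
Σ tᵢ·10^(Lᵢ/10) = 1.6·10^(55.7/10) + 2·10^(76.0/10) + 6·10^(95.4/10) = 2.088e+10.
L_eq = 10·log₁₀(2.088e+10/9.6) = 93.38 dB.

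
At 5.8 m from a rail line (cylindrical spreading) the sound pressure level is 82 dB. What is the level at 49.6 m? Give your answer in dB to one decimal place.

72.7 dB

For a line source, L₂ = L₁ − 10·log₁₀(r₂/r₁).
L₂ = 82 − 10·log₁₀(49.6/5.8) = 82 − 9.321 = 72.68 dB.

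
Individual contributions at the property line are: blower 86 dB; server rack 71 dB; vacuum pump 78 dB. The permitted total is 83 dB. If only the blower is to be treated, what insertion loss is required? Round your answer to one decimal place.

5.1 dB

The untreated sources together contribute 10^(71/10) + 10^(78/10) = 7.568e+07, i.e. 78.79 dB.
The limit corresponds to 10^(83/10) = 1.995e+08; subtracting the fixed part leaves 1.238e+08 for the blower, i.e. 80.93 dB.
So the blower must be reduced from 86 to 80.93 dB: IL = 5.07 dB.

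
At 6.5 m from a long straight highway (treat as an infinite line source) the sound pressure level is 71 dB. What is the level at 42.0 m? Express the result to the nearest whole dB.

63 dB

Line-source attenuation: ΔL = 10·log₁₀(r₂/r₁) = 10·log₁₀(42.0/6.5) = 8.103 dB.
L₂ = 71 − 10·log₁₀(42.0/6.5) = 71 − 8.103 = 62.90 dB.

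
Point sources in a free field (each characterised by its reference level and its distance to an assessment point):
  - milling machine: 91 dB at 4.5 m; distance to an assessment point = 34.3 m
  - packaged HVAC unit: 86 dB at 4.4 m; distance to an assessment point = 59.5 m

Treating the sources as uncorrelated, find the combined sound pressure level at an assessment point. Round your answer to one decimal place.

First find each source's level at the receiver (point-source: −20·log₁₀(r/r_ref)), then combine on an intensity basis.
milling machine: 91 − 20·log₁₀(34.3/4.5) = 91 − 17.64 = 73.36 dB.
packaged HVAC unit: 86 − 20·log₁₀(59.5/4.4) = 86 − 22.62 = 63.38 dB.
Σ 10^(L/10) = 2.385e+07 → L_total = 10·log₁₀(2.385e+07) = 73.77 dB.

73.8 dB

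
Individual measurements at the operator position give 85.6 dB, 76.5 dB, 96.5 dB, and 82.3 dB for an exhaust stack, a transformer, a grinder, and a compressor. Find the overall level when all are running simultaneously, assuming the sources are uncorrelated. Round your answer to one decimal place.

For uncorrelated sources the intensities add, so convert each level to linear form, sum, and take 10·log₁₀ of the total.
Σ 10^(L/10) = 10^(85.6/10) + 10^(76.5/10) + 10^(96.5/10) + 10^(82.3/10) = 5.044e+09.
L_total = 10·log₁₀(5.044e+09) = 97.03 dB.

97.0 dB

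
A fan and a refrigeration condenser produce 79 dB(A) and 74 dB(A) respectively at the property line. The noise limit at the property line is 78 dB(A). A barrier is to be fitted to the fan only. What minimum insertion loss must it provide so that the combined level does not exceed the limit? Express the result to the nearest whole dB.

Fixed contribution from the other source: Σ 10^(L/10) = 10^(74/10) = 2.512e+07 (74.00 dB(A)).
The limit corresponds to 10^(78/10) = 6.310e+07; subtracting the fixed part leaves 3.798e+07 for the fan, i.e. 75.80 dB(A).
Required insertion loss = 79 − 75.80 = 3.20 dB.

3 dB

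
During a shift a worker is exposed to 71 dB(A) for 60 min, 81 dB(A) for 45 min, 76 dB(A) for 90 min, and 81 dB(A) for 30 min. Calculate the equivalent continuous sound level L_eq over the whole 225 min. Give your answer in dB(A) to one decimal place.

The energy average is taken in the linear domain: L_eq = 10·log₁₀[(Σ tᵢ·10^(Lᵢ/10))/T], T = 225 min.
Σ tᵢ·10^(Lᵢ/10) = 60·10^(71/10) + 45·10^(81/10) + 90·10^(76/10) + 30·10^(81/10) = 1.378e+10.
L_eq = 10·log₁₀(1.378e+10/225) = 77.87 dB(A).

77.9 dB(A)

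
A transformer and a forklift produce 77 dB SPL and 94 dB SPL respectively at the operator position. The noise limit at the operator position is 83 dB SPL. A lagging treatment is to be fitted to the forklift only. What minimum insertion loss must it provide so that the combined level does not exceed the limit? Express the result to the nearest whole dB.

Fixed contribution from the other source: Σ 10^(L/10) = 10^(77/10) = 5.012e+07 (77.00 dB SPL).
To meet 83 dB SPL overall, the treated forklift may contribute at most 10^(83/10) − 5.012e+07 = 1.494e+08, i.e. 81.74 dB SPL.
So the forklift must be reduced from 94 to 81.74 dB SPL: IL = 12.26 dB.

12 dB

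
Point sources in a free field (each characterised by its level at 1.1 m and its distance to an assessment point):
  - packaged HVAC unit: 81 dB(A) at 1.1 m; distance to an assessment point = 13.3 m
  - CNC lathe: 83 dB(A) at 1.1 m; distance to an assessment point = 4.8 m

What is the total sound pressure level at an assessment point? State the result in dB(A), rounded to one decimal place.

First find each source's level at the receiver (point-source: −20·log₁₀(r/r_ref)), then combine on an intensity basis.
packaged HVAC unit: 81 − 20·log₁₀(13.3/1.1) = 81 − 21.65 = 59.35 dB(A).
CNC lathe: 83 − 20·log₁₀(4.8/1.1) = 83 − 12.80 = 70.20 dB(A).
Σ 10^(L/10) = 1.134e+07 → L_total = 10·log₁₀(1.134e+07) = 70.55 dB(A).

70.5 dB(A)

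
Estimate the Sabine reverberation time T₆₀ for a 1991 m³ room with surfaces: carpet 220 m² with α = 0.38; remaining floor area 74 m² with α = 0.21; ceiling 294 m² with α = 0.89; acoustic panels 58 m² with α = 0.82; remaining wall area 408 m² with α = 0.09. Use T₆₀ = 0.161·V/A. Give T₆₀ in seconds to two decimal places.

0.72 s

A = Σ Sᵢαᵢ = 220·0.38 + 74·0.21 + 294·0.89 + 58·0.82 + 408·0.09 = 445.08 m².
T₆₀ = 0.161 × 1991 / 445.08 = 0.720 s.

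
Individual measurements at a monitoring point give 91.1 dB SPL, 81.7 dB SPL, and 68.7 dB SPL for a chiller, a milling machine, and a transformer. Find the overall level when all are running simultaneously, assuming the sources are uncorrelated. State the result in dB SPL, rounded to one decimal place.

91.6 dB SPL

For uncorrelated sources the intensities add, so convert each level to linear form, sum, and take 10·log₁₀ of the total.
Σ 10^(L/10) = 10^(91.1/10) + 10^(81.7/10) + 10^(68.7/10) = 1.444e+09.
L_total = 10·log₁₀(1.444e+09) = 91.59 dB SPL.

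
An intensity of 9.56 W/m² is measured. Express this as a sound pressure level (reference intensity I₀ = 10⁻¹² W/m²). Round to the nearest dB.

L = 10·log₁₀(I/I₀) = 10·log₁₀(9.56/10⁻¹²) = 10·log₁₀(9.56×10^12).
L = 10·(0.9805 + 12) = 129.80 dB.

130 dB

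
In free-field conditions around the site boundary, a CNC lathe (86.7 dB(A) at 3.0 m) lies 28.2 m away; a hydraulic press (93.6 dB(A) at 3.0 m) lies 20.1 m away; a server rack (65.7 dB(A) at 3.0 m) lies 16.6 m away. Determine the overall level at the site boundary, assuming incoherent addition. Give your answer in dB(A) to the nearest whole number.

78 dB(A)

First find each source's level at the receiver (point-source: −20·log₁₀(r/r_ref)), then combine on an intensity basis.
CNC lathe: 86.7 − 20·log₁₀(28.2/3.0) = 86.7 − 19.46 = 67.24 dB(A).
hydraulic press: 93.6 − 20·log₁₀(20.1/3.0) = 93.6 − 16.52 = 77.08 dB(A).
server rack: 65.7 − 20·log₁₀(16.6/3.0) = 65.7 − 14.86 = 50.84 dB(A).
Σ 10^(L/10) = 5.645e+07 → L_total = 10·log₁₀(5.645e+07) = 77.52 dB(A).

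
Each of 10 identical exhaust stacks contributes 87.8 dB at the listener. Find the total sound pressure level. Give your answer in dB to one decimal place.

97.8 dB

N identical incoherent sources raise the level by 10·log₁₀ N.
L_total = 87.8 + 10·log₁₀(10) = 87.8 + 10.000 = 97.80 dB.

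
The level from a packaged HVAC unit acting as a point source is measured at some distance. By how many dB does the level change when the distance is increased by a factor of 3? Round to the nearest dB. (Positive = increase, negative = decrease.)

A point source loses 6 dB per doubling of distance; generally ΔL = −20·log₁₀(r₂/r₁).
ΔL = −20·log₁₀(3) = -9.54 dB.

-10 dB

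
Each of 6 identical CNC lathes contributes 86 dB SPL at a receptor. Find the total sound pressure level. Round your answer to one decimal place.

N identical incoherent sources raise the level by 10·log₁₀ N.
L_total = 86 + 10·log₁₀(6) = 86 + 7.782 = 93.78 dB SPL.

93.8 dB SPL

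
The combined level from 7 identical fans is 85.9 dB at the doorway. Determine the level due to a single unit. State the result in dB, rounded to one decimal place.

For N identical incoherent sources L_total = L₁ + 10·log₁₀ N, so L₁ = 85.9 − 10·log₁₀(7) = 85.9 − 8.451.

77.4 dB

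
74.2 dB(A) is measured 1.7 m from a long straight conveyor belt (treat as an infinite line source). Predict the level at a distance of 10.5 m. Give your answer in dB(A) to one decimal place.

66.3 dB(A)

Line-source attenuation: ΔL = 10·log₁₀(r₂/r₁) = 10·log₁₀(10.5/1.7) = 7.907 dB.
L₂ = 74.2 − 10·log₁₀(10.5/1.7) = 74.2 − 7.907 = 66.29 dB(A).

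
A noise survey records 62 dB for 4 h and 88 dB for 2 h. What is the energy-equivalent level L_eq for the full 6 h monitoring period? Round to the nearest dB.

L_eq = 10·log₁₀[(1/T)·Σ tᵢ·10^(Lᵢ/10)] with T = 6 h.
Σ tᵢ·10^(Lᵢ/10) = 4·10^(62/10) + 2·10^(88/10) = 1.268e+09.
L_eq = 10·log₁₀(1.268e+09/6) = 83.25 dB.

83 dB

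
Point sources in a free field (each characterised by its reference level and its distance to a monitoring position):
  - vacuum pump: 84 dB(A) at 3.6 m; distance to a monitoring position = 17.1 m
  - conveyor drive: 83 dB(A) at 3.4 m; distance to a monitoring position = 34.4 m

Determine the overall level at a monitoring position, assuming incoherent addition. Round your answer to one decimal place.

71.2 dB(A)

Propagate each source to the receiver with L = L_ref − 20·log₁₀(r/r_ref), then add intensities.
vacuum pump: 84 − 20·log₁₀(17.1/3.6) = 84 − 13.53 = 70.47 dB(A).
conveyor drive: 83 − 20·log₁₀(34.4/3.4) = 83 − 20.10 = 62.90 dB(A).
Σ 10^(L/10) = 1.308e+07 → L_total = 10·log₁₀(1.308e+07) = 71.17 dB(A).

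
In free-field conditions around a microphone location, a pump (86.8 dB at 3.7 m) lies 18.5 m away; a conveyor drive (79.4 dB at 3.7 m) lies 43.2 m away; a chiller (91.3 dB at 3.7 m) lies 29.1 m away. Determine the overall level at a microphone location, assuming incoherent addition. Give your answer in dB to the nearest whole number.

76 dB

Propagate each source to the receiver with L = L_ref − 20·log₁₀(r/r_ref), then add intensities.
pump: 86.8 − 20·log₁₀(18.5/3.7) = 86.8 − 13.98 = 72.82 dB.
conveyor drive: 79.4 − 20·log₁₀(43.2/3.7) = 79.4 − 21.35 = 58.05 dB.
chiller: 91.3 − 20·log₁₀(29.1/3.7) = 91.3 − 17.91 = 73.39 dB.
Σ 10^(L/10) = 4.159e+07 → L_total = 10·log₁₀(4.159e+07) = 76.19 dB.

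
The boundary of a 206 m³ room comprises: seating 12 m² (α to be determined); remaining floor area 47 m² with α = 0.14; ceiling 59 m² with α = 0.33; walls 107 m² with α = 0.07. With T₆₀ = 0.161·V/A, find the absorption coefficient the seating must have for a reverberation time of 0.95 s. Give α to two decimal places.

0.11

Required total absorption A = 0.161·206/0.95 = 34.91 m².
Absorption from the other surfaces = 47·0.14 + 59·0.33 + 107·0.07 = 33.54 m², so the seating must supply 1.37 m² over 12 m².
α = 1.37/12 = 0.114.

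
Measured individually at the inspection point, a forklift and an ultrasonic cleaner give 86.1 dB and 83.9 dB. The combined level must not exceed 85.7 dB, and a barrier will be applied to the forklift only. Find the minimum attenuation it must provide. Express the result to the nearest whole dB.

5 dB

Fixed contribution from the other source: Σ 10^(L/10) = 10^(83.9/10) = 2.455e+08 (83.90 dB).
To meet 85.7 dB overall, the treated forklift may contribute at most 10^(85.7/10) − 2.455e+08 = 1.261e+08, i.e. 81.01 dB.
So the forklift must be reduced from 86.1 to 81.01 dB: IL = 5.09 dB.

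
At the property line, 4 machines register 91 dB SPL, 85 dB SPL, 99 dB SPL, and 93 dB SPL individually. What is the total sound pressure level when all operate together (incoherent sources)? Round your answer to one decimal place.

100.6 dB SPL

For uncorrelated sources the intensities add, so convert each level to linear form, sum, and take 10·log₁₀ of the total.
Σ 10^(L/10) = 10^(91/10) + 10^(85/10) + 10^(99/10) + 10^(93/10) = 1.151e+10.
L_total = 10·log₁₀(1.151e+10) = 100.61 dB SPL.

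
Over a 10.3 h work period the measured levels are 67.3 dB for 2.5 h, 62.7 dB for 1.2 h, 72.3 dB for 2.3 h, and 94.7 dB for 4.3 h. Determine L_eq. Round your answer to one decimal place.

Weight each interval's intensity by its duration and average over T = 10.3 h:
Σ tᵢ·10^(Lᵢ/10) = 2.5·10^(67.3/10) + 1.2·10^(62.7/10) + 2.3·10^(72.3/10) + 4.3·10^(94.7/10) = 1.274e+10.
L_eq = 10·log₁₀(1.274e+10/10.3) = 90.92 dB.

90.9 dB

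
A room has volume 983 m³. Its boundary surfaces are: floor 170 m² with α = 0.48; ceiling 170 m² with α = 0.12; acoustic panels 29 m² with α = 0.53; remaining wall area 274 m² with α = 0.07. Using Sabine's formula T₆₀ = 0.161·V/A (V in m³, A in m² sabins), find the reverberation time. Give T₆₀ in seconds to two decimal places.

1.16 s

A = Σ Sᵢαᵢ = 170·0.48 + 170·0.12 + 29·0.53 + 274·0.07 = 136.55 m².
T₆₀ = 0.161·V/A = 0.161·983/136.55 = 1.159 s.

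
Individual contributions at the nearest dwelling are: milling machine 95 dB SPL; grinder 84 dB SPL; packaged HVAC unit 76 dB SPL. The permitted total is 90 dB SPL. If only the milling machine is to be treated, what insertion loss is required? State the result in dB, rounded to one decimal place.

6.5 dB

Everything except the milling machine sums to 10^(84/10) + 10^(76/10) = 2.910e+08 in linear terms, 84.64 dB SPL.
To meet 90 dB SPL overall, the treated milling machine may contribute at most 10^(90/10) − 2.910e+08 = 7.090e+08, i.e. 88.51 dB SPL.
Required insertion loss = 95 − 88.51 = 6.49 dB.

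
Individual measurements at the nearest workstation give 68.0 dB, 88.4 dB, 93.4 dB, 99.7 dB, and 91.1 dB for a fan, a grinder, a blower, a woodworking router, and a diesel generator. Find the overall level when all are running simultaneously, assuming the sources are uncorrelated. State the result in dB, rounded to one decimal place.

101.3 dB

For uncorrelated sources the intensities add, so convert each level to linear form, sum, and take 10·log₁₀ of the total.
Σ 10^(L/10) = 10^(68.0/10) + 10^(88.4/10) + 10^(93.4/10) + 10^(99.7/10) + 10^(91.1/10) = 1.351e+10.
L_total = 10·log₁₀(1.351e+10) = 101.31 dB.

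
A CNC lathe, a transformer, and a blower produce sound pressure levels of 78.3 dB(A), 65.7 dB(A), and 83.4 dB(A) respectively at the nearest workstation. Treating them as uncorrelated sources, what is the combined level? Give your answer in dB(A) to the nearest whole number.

For uncorrelated sources the intensities add, so convert each level to linear form, sum, and take 10·log₁₀ of the total.
Σ 10^(L/10) = 10^(78.3/10) + 10^(65.7/10) + 10^(83.4/10) = 2.901e+08.
L_total = 10·log₁₀(2.901e+08) = 84.63 dB(A).

85 dB(A)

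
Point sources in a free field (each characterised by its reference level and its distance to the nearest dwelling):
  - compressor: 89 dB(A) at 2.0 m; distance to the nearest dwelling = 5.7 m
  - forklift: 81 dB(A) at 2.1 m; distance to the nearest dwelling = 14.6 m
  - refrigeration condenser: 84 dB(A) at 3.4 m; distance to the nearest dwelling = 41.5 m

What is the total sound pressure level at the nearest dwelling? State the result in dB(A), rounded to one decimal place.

Apply inverse-square spreading to bring every level to the receiver, then sum 10^(L/10).
compressor: 89 − 20·log₁₀(5.7/2.0) = 89 − 9.10 = 79.90 dB(A).
forklift: 81 − 20·log₁₀(14.6/2.1) = 81 − 16.84 = 64.16 dB(A).
refrigeration condenser: 84 − 20·log₁₀(41.5/3.4) = 84 − 21.73 = 62.27 dB(A).
Σ 10^(L/10) = 1.021e+08 → L_total = 10·log₁₀(1.021e+08) = 80.09 dB(A).

80.1 dB(A)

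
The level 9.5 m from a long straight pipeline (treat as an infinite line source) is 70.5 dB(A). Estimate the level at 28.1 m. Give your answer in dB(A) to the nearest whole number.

Line-source attenuation: ΔL = 10·log₁₀(r₂/r₁) = 10·log₁₀(28.1/9.5) = 4.710 dB.
L₂ = 70.5 − 10·log₁₀(28.1/9.5) = 70.5 − 4.710 = 65.79 dB(A).

66 dB(A)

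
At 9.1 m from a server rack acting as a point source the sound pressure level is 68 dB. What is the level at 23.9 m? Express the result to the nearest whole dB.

For a point source, L₂ = L₁ − 20·log₁₀(r₂/r₁).
L₂ = 68 − 20·log₁₀(23.9/9.1) = 68 − 8.387 = 59.61 dB.

60 dB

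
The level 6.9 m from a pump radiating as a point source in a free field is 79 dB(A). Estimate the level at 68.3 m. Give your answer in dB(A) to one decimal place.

For a point source, L₂ = L₁ − 20·log₁₀(r₂/r₁).
L₂ = 79 − 20·log₁₀(68.3/6.9) = 79 − 19.911 = 59.09 dB(A).

59.1 dB(A)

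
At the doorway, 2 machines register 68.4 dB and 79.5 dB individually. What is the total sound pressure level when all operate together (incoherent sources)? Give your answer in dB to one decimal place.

79.8 dB

Incoherent sources combine by intensity addition: L_total = 10·log₁₀(Σ 10^(L_i/10)).
Σ 10^(L/10) = 10^(68.4/10) + 10^(79.5/10) = 9.604e+07.
L_total = 10·log₁₀(9.604e+07) = 79.82 dB.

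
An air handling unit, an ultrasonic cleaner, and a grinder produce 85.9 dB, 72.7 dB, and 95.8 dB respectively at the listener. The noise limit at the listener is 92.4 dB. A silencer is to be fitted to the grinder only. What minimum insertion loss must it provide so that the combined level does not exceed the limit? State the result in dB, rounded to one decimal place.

4.6 dB

Fixed contribution from the other sources: Σ 10^(L/10) = 10^(85.9/10) + 10^(72.7/10) = 4.077e+08 (86.10 dB).
The limit corresponds to 10^(92.4/10) = 1.738e+09; subtracting the fixed part leaves 1.330e+09 for the grinder, i.e. 91.24 dB.
Required insertion loss = 95.8 − 91.24 = 4.56 dB.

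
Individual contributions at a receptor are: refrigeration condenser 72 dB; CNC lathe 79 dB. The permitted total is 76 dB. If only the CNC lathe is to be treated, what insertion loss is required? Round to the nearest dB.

5 dB

Everything except the CNC lathe sums to 10^(72/10) = 1.585e+07 in linear terms, 72.00 dB.
The limit corresponds to 10^(76/10) = 3.981e+07; subtracting the fixed part leaves 2.396e+07 for the CNC lathe, i.e. 73.80 dB.
Required insertion loss = 79 − 73.80 = 5.20 dB.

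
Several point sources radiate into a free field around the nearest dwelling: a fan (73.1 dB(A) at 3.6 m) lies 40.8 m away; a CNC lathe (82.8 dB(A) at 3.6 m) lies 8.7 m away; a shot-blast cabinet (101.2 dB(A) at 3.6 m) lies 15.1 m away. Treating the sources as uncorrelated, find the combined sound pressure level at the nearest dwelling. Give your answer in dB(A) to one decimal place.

88.9 dB(A)

Propagate each source to the receiver with L = L_ref − 20·log₁₀(r/r_ref), then add intensities.
fan: 73.1 − 20·log₁₀(40.8/3.6) = 73.1 − 21.09 = 52.01 dB(A).
CNC lathe: 82.8 − 20·log₁₀(8.7/3.6) = 82.8 − 7.66 = 75.14 dB(A).
shot-blast cabinet: 101.2 − 20·log₁₀(15.1/3.6) = 101.2 − 12.45 = 88.75 dB(A).
Σ 10^(L/10) = 7.821e+08 → L_total = 10·log₁₀(7.821e+08) = 88.93 dB(A).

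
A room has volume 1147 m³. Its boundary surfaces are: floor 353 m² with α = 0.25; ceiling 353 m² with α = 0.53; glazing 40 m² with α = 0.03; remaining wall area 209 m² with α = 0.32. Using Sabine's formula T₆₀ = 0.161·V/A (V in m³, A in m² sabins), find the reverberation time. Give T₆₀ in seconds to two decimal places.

A = Σ Sᵢαᵢ = 353·0.25 + 353·0.53 + 40·0.03 + 209·0.32 = 343.42 m².
T₆₀ = 0.161 × 1147 / 343.42 = 0.538 s.

0.54 s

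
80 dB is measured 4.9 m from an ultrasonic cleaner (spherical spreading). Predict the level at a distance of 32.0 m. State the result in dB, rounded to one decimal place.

63.7 dB

Spherical spreading from a point source gives a 20·log₁₀(r₂/r₁) drop.
L₂ = 80 − 20·log₁₀(32.0/4.9) = 80 − 16.299 = 63.70 dB.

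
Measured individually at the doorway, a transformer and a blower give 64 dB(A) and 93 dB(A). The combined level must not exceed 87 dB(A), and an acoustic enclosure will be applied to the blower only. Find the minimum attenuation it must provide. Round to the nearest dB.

Everything except the blower sums to 10^(64/10) = 2.512e+06 in linear terms, 64.00 dB(A).
To meet 87 dB(A) overall, the treated blower may contribute at most 10^(87/10) − 2.512e+06 = 4.987e+08, i.e. 86.98 dB(A).
Required insertion loss = 93 − 86.98 = 6.02 dB.

6 dB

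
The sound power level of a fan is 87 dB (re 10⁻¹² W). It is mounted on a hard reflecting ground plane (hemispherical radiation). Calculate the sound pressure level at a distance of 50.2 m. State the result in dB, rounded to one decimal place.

Free-field hemispherical radiation: L_p = L_w − 10·log₁₀(2π·r²), r = 50.2 m.
2π·r² = 1.583e+04 m², 10·log₁₀ of that is 41.996 dB.
L_p = 87 − 41.996 = 45.00 dB.

45.0 dB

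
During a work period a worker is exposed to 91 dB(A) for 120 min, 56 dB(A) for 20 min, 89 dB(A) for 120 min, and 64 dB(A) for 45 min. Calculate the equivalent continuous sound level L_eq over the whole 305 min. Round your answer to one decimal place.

The energy average is taken in the linear domain: L_eq = 10·log₁₀[(Σ tᵢ·10^(Lᵢ/10))/T], T = 305 min.
Σ tᵢ·10^(Lᵢ/10) = 120·10^(91/10) + 20·10^(56/10) + 120·10^(89/10) + 45·10^(64/10) = 2.465e+11.
L_eq = 10·log₁₀(2.465e+11/305) = 89.08 dB(A).

89.1 dB(A)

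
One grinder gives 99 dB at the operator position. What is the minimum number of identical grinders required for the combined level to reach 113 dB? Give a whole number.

N identical sources give L₁ + 10·log₁₀ N, so require 10·log₁₀ N ≥ 113 − 99 = 14.0 dB.
N ≥ 10^(14.0/10) = 25.119, so N = 26.

26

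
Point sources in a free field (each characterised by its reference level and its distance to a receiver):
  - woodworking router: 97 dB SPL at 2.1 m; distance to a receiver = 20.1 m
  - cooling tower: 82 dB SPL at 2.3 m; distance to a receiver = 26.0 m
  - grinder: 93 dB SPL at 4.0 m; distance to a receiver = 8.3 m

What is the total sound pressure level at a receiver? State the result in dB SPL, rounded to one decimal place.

First find each source's level at the receiver (point-source: −20·log₁₀(r/r_ref)), then combine on an intensity basis.
woodworking router: 97 − 20·log₁₀(20.1/2.1) = 97 − 19.62 = 77.38 dB SPL.
cooling tower: 82 − 20·log₁₀(26.0/2.3) = 82 − 21.06 = 60.94 dB SPL.
grinder: 93 − 20·log₁₀(8.3/4.0) = 93 − 6.34 = 86.66 dB SPL.
Σ 10^(L/10) = 5.194e+08 → L_total = 10·log₁₀(5.194e+08) = 87.15 dB SPL.

87.2 dB SPL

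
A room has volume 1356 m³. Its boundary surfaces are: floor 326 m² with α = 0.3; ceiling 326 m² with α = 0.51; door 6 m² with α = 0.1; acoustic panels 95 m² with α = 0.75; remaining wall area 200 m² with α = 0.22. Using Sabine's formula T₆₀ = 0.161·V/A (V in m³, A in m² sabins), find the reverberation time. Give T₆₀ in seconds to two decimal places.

A = Σ Sᵢαᵢ = 326·0.3 + 326·0.51 + 6·0.1 + 95·0.75 + 200·0.22 = 379.91 m².
T₆₀ = 0.161 × 1356 / 379.91 = 0.575 s.

0.57 s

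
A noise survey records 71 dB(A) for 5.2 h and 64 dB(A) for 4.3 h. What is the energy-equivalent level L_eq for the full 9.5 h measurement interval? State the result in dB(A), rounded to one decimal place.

69.0 dB(A)

L_eq = 10·log₁₀[(1/T)·Σ tᵢ·10^(Lᵢ/10)] with T = 9.5 h.
Σ tᵢ·10^(Lᵢ/10) = 5.2·10^(71/10) + 4.3·10^(64/10) = 7.627e+07.
L_eq = 10·log₁₀(7.627e+07/9.5) = 69.05 dB(A).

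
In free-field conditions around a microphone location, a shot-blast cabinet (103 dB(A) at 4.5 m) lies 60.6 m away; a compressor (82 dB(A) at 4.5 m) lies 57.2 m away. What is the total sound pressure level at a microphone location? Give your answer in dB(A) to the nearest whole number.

80 dB(A)

Propagate each source to the receiver with L = L_ref − 20·log₁₀(r/r_ref), then add intensities.
shot-blast cabinet: 103 − 20·log₁₀(60.6/4.5) = 103 − 22.59 = 80.41 dB(A).
compressor: 82 − 20·log₁₀(57.2/4.5) = 82 − 22.08 = 59.92 dB(A).
Σ 10^(L/10) = 1.110e+08 → L_total = 10·log₁₀(1.110e+08) = 80.45 dB(A).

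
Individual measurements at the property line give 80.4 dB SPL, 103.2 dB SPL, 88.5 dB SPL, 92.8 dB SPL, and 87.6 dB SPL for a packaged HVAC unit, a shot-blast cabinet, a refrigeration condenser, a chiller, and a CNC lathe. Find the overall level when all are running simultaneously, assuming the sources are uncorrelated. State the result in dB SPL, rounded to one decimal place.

For uncorrelated sources the intensities add, so convert each level to linear form, sum, and take 10·log₁₀ of the total.
Σ 10^(L/10) = 10^(80.4/10) + 10^(103.2/10) + 10^(88.5/10) + 10^(92.8/10) + 10^(87.6/10) = 2.419e+10.
L_total = 10·log₁₀(2.419e+10) = 103.84 dB SPL.

103.8 dB SPL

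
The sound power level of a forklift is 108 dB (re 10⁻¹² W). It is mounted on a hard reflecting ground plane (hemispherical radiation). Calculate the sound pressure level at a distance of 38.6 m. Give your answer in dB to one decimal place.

68.3 dB

L_p = L_w − 10·log₁₀(2π·r²) with r = 38.6 m.
2π·r² = 9362 m², 10·log₁₀ of that is 39.714 dB.
L_p = 108 − 39.714 = 68.29 dB.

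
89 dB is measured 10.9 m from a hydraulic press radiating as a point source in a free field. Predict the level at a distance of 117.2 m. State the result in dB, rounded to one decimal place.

68.4 dB

Spherical spreading from a point source gives a 20·log₁₀(r₂/r₁) drop.
L₂ = 89 − 20·log₁₀(117.2/10.9) = 89 − 20.630 = 68.37 dB.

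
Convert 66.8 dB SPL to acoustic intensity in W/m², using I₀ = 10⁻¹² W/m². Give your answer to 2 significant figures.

4.8e-06 W/m²

I = I₀·10^(L/10) = 10⁻¹² × 10^(66.8/10) = 10^(-5.320).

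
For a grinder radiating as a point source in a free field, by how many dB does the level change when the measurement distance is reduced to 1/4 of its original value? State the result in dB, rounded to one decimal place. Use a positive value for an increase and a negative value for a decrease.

Point-source spreading: ΔL = −20·log₁₀(r₂/r₁).
ΔL = −20·log₁₀(0.25) = +12.04 dB.

+12.0 dB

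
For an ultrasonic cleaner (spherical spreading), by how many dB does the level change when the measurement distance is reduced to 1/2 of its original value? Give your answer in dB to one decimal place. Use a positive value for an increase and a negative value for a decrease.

+6.0 dB

With spherical spreading the level changes by −20·log₁₀(r₂/r₁).
ΔL = −20·log₁₀(0.5) = +6.02 dB.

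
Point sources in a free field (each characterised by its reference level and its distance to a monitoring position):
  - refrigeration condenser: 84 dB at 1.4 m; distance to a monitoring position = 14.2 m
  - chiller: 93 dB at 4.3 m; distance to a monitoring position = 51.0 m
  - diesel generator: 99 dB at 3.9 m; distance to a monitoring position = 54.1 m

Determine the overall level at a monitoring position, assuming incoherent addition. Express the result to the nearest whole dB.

78 dB

First find each source's level at the receiver (point-source: −20·log₁₀(r/r_ref)), then combine on an intensity basis.
refrigeration condenser: 84 − 20·log₁₀(14.2/1.4) = 84 − 20.12 = 63.88 dB.
chiller: 93 − 20·log₁₀(51.0/4.3) = 93 − 21.48 = 71.52 dB.
diesel generator: 99 − 20·log₁₀(54.1/3.9) = 99 − 22.84 = 76.16 dB.
Σ 10^(L/10) = 5.791e+07 → L_total = 10·log₁₀(5.791e+07) = 77.63 dB.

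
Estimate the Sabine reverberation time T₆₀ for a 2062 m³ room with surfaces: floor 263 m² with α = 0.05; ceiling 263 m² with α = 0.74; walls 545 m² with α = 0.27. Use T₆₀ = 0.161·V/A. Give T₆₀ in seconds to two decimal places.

Summing Sᵢαᵢ: 263·0.05 + 263·0.74 + 545·0.27 = 354.92 m².
T₆₀ = 0.161 × 2062 / 354.92 = 0.935 s.

0.94 s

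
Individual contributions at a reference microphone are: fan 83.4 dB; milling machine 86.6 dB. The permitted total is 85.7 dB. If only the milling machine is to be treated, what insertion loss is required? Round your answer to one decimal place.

Fixed contribution from the other source: Σ 10^(L/10) = 10^(83.4/10) = 2.188e+08 (83.40 dB).
To meet 85.7 dB overall, the treated milling machine may contribute at most 10^(85.7/10) − 2.188e+08 = 1.528e+08, i.e. 81.84 dB.
Required insertion loss = 86.6 − 81.84 = 4.76 dB.

4.8 dB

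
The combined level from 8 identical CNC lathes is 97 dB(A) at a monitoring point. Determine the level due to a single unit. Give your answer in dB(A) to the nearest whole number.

8 equal contributions raise the level by 10·log₁₀ 8 = 9.031 dB, so each unit alone gives 97 − 9.031.

88 dB(A)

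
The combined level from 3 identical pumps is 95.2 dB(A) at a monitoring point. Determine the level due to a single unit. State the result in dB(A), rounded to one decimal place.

For N identical incoherent sources L_total = L₁ + 10·log₁₀ N, so L₁ = 95.2 − 10·log₁₀(3) = 95.2 − 4.771.

90.4 dB(A)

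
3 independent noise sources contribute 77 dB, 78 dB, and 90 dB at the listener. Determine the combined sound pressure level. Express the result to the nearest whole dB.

Incoherent sources combine by intensity addition: L_total = 10·log₁₀(Σ 10^(L_i/10)).
Σ 10^(L/10) = 10^(77/10) + 10^(78/10) + 10^(90/10) = 1.113e+09.
L_total = 10·log₁₀(1.113e+09) = 90.47 dB.

90 dB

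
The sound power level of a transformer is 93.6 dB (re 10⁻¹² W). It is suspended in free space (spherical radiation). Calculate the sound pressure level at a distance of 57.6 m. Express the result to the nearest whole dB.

47 dB

L_p = L_w − 10·log₁₀(4π·r²) with r = 57.6 m.
4π·r² = 4.169e+04 m², 10·log₁₀ of that is 46.201 dB.
L_p = 93.6 − 46.201 = 47.40 dB.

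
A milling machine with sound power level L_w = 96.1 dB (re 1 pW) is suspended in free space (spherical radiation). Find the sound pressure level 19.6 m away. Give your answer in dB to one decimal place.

The power spreads over a sphere of area 4π·r², so L_p = L_w − 10·log₁₀(4π·r²).
4π·r² = 4827 m², 10·log₁₀ of that is 36.837 dB.
L_p = 96.1 − 36.837 = 59.26 dB.

59.3 dB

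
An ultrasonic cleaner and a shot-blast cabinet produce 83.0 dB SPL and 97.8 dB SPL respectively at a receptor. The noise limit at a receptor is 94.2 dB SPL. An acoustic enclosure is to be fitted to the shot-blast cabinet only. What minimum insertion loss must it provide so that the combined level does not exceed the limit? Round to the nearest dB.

Fixed contribution from the other source: Σ 10^(L/10) = 10^(83.0/10) = 1.995e+08 (83.00 dB SPL).
The limit corresponds to 10^(94.2/10) = 2.630e+09; subtracting the fixed part leaves 2.431e+09 for the shot-blast cabinet, i.e. 93.86 dB SPL.
Required insertion loss = 97.8 − 93.86 = 3.94 dB.

4 dB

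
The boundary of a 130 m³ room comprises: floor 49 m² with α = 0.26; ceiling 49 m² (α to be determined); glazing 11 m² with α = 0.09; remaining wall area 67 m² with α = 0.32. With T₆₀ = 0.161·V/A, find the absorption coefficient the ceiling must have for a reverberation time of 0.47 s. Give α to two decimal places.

Required total absorption A = 0.161·130/0.47 = 44.53 m².
Absorption from the other surfaces = 49·0.26 + 11·0.09 + 67·0.32 = 35.17 m², so the ceiling must supply 9.36 m² over 49 m².
α = 9.36/49 = 0.191.

0.19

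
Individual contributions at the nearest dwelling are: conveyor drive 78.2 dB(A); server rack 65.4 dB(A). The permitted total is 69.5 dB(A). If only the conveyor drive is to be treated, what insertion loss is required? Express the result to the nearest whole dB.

The untreated sources together contribute 10^(65.4/10) = 3.467e+06, i.e. 65.40 dB(A).
To meet 69.5 dB(A) overall, the treated conveyor drive may contribute at most 10^(69.5/10) − 3.467e+06 = 5.445e+06, i.e. 67.36 dB(A).
Required insertion loss = 78.2 − 67.36 = 10.84 dB.

11 dB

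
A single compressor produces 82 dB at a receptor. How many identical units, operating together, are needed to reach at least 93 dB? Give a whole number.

The shortfall is 93 − 82 = 11.0 dB, and N units add 10·log₁₀ N, so need 10·log₁₀ N ≥ 11.0.
N ≥ 10^(11.0/10) = 12.589, so N = 13.

13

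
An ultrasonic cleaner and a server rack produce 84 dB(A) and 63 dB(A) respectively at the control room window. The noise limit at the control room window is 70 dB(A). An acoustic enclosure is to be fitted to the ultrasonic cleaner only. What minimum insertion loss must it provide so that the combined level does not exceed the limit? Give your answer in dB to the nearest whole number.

15 dB

Fixed contribution from the other source: Σ 10^(L/10) = 10^(63/10) = 1.995e+06 (63.00 dB(A)).
To meet 70 dB(A) overall, the treated ultrasonic cleaner may contribute at most 10^(70/10) − 1.995e+06 = 8.005e+06, i.e. 69.03 dB(A).
So the ultrasonic cleaner must be reduced from 84 to 69.03 dB(A): IL = 14.97 dB.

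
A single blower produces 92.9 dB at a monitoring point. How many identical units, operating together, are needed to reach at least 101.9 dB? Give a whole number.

8

The shortfall is 101.9 − 92.9 = 9.0 dB, and N units add 10·log₁₀ N, so need 10·log₁₀ N ≥ 9.0.
N ≥ 10^(9.0/10) = 7.943, so N = 8.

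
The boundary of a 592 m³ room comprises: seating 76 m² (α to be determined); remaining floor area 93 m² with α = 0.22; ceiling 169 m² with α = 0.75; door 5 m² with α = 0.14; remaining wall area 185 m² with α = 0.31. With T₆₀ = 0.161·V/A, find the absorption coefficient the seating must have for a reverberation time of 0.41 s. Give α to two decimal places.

0.36

A = 0.161·V/T₆₀ = 0.161·592/0.41 = 232.47 m² sabins.
Absorption from the other surfaces = 93·0.22 + 169·0.75 + 5·0.14 + 185·0.31 = 205.26 m², so the seating must supply 27.21 m² over 76 m².
α = 27.21/76 = 0.358.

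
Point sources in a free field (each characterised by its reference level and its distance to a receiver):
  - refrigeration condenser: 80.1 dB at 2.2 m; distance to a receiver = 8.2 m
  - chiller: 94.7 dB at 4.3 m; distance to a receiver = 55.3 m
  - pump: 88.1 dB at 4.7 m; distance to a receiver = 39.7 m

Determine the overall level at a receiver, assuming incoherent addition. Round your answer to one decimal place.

Apply inverse-square spreading to bring every level to the receiver, then sum 10^(L/10).
refrigeration condenser: 80.1 − 20·log₁₀(8.2/2.2) = 80.1 − 11.43 = 68.67 dB.
chiller: 94.7 − 20·log₁₀(55.3/4.3) = 94.7 − 22.19 = 72.51 dB.
pump: 88.1 − 20·log₁₀(39.7/4.7) = 88.1 − 18.53 = 69.57 dB.
Σ 10^(L/10) = 3.426e+07 → L_total = 10·log₁₀(3.426e+07) = 75.35 dB.

75.3 dB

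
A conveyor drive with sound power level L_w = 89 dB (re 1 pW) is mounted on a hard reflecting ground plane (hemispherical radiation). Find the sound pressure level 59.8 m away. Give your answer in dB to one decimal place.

45.5 dB

L_p = L_w − 10·log₁₀(2π·r²) with r = 59.8 m.
2π·r² = 2.247e+04 m², 10·log₁₀ of that is 43.516 dB.
L_p = 89 − 43.516 = 45.48 dB.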